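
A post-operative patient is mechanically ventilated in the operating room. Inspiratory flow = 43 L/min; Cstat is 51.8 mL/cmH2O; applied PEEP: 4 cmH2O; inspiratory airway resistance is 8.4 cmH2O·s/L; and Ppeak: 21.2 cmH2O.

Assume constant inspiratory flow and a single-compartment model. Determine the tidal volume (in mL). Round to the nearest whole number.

Flow: 43 L/min ÷ 60 = 0.7167 L/s.
Equation of motion (constant flow): PIP = Vt/C + R·V̇ + PEEP.
Vt/C = PIP − R·V̇ − PEEP = 21.2 − 6.02 − 4 = 11.18 cmH2O.
Vt = C × 11.18 = 51.8 × 11.18 = 579.12 mL.

579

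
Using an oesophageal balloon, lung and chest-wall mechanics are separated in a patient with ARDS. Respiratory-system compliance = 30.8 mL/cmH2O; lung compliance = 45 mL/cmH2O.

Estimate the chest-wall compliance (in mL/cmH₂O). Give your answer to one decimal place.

97.6

1/Ccw = 1/Crs − 1/CL.
1/Ccw = 1/30.8 − 1/45 = 0.01025.
Ccw = 97.561 mL/cmH2O.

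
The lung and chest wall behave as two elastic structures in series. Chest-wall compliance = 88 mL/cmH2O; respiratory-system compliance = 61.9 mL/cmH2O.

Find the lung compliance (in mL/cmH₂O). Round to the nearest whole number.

209

1/CL = 1/Crs − 1/Ccw.
1/CL = 1/61.9 − 1/88 = 0.004791.
CL = 208.72 mL/cmH2O.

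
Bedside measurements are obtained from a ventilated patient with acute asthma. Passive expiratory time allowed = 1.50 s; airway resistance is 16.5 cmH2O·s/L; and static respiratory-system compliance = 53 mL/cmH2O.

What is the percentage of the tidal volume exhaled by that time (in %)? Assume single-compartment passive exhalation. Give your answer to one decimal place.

82.0

τ = R × C = 16.5 × 53 mL/cmH2O = 16.5 × 0.053 L/cmH2O = 0.8745 s.
Passive exhalation: V(t)/V₀ = e^(−t/τ) = e^(−1.50/0.8745) = 0.1799.
Fraction exhaled = 1 − 0.1799 = 0.8201 → 82.01%.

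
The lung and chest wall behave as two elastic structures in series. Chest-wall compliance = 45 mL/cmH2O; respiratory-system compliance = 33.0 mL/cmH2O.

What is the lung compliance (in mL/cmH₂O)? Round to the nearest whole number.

124

1/CL = 1/Crs − 1/Ccw.
1/CL = 1/33.0 − 1/45 = 0.008081.
CL = 123.75 mL/cmH2O.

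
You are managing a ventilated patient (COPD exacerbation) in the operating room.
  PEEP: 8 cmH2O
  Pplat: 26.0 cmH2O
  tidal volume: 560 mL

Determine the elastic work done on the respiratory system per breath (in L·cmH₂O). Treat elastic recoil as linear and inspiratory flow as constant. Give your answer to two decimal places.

Elastic work ≈ ½ × (Pplat − PEEP) × Vt = 0.5 × (26.0 − 8) × 0.560 L = 0.5 × 18.0 × 0.560 = 5.04 L·cmH2O.

5.04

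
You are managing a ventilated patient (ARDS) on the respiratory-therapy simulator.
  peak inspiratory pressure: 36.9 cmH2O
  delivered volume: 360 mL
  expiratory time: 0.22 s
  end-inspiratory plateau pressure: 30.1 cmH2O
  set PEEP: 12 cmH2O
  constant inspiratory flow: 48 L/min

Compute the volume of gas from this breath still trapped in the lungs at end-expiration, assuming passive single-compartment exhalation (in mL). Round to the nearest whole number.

Flow: 48 L/min ÷ 60 = 0.8 L/s.
R = (PIP − Pplat)/V̇ = (36.9 − 30.1) / 0.8 = 6.8/0.8 = 8.5 cmH2O·s/L.
C = Vt/(Pplat − PEEP) = 360.0 / (30.1 − 12) = 360.0/18.1 = 19.89 mL/cmH2O.
τ = R × C = 8.5 × 0.01989 L/cmH2O = 0.1691 s.
Fraction remaining = e^(−Te/τ) = e^(−0.22/0.1691) = 0.2723.
Trapped volume = 360.0 × 0.2723 = 98.028 mL.

98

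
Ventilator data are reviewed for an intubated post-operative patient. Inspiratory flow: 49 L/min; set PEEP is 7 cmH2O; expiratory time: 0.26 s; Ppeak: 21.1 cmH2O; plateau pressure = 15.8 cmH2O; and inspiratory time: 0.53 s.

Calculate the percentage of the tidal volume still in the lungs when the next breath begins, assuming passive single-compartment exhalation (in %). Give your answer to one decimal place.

Flow: 49 L/min ÷ 60 = 0.8167 L/s.
Vt = flow × Ti = 0.8167 L/s × 0.53 s × 1000 mL/L = 432.85 mL.
R = (PIP − Pplat)/V̇ = (21.1 − 15.8) / 0.8167 = 5.3/0.8167 = 6.49 cmH2O·s/L.
C = Vt/(Pplat − PEEP) = 432.85 / (15.8 − 7) = 432.85/8.8 = 49.188 mL/cmH2O.
τ = R × C = 6.49 × 0.04919 L/cmH2O = 0.3192 s.
Fraction remaining at end-expiration = e^(−Te/τ) = e^(−0.26/0.3192) = 0.4428 → 44.28%.

44.3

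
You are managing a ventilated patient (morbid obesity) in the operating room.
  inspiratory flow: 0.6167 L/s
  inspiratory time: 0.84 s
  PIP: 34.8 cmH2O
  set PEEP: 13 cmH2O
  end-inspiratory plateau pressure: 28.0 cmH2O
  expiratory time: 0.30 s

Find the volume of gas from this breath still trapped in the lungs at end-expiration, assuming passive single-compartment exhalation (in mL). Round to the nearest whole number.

236

Vt = flow × Ti = 0.6167 L/s × 0.84 s × 1000 mL/L = 518.03 mL.
R = (PIP − Pplat)/V̇ = (34.8 − 28.0) / 0.6167 = 6.8/0.6167 = 11.026 cmH2O·s/L.
C = Vt/(Pplat − PEEP) = 518.03 / (28.0 − 13) = 518.03/15.0 = 34.535 mL/cmH2O.
τ = R × C = 11.026 × 0.03454 L/cmH2O = 0.3808 s.
Fraction remaining = e^(−Te/τ) = e^(−0.30/0.3808) = 0.4548.
Trapped volume = 518.03 × 0.4548 = 235.6 mL.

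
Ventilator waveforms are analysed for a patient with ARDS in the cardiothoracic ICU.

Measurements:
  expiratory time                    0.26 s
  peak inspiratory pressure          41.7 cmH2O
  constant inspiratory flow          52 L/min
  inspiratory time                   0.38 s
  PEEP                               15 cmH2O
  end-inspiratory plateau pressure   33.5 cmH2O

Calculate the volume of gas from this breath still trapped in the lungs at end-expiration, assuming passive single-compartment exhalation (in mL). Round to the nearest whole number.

Flow: 52 L/min ÷ 60 = 0.8667 L/s.
Vt = flow × Ti = 0.8667 L/s × 0.38 s × 1000 mL/L = 329.35 mL.
R = (PIP − Pplat)/V̇ = (41.7 − 33.5) / 0.8667 = 8.2/0.8667 = 9.461 cmH2O·s/L.
C = Vt/(Pplat − PEEP) = 329.35 / (33.5 − 15) = 329.35/18.5 = 17.803 mL/cmH2O.
τ = R × C = 9.461 × 0.0178 L/cmH2O = 0.1684 s.
Fraction remaining = e^(−Te/τ) = e^(−0.26/0.1684) = 0.2135.
Trapped volume = 329.35 × 0.2135 = 70.316 mL.

70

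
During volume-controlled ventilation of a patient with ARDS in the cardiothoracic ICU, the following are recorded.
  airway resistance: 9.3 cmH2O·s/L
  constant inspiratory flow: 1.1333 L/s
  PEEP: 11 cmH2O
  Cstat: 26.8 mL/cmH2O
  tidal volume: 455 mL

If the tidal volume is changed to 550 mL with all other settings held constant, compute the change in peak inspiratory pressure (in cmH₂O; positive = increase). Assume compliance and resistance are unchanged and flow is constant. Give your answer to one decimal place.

PIP = Vt/C + R·V̇ + PEEP (constant-flow equation of motion).
Only the elastic term changes: ΔPIP = ΔVt / C = (550 − 455) / 26.8 = 3.545 cmH2O.

3.5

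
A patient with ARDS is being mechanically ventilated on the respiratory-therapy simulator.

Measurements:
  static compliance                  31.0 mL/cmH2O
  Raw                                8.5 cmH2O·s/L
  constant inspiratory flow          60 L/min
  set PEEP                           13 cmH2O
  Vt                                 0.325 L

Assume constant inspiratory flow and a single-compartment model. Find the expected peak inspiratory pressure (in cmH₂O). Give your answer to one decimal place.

32.0

Flow: 60 L/min ÷ 60 = 1 L/s.
Equation of motion (constant flow): PIP = Vt/C + R·V̇ + PEEP.
PIP = 325/31.0 + 8.5×1 + 13 = 10.484 + 8.5 + 13 = 31.984 cmH2O.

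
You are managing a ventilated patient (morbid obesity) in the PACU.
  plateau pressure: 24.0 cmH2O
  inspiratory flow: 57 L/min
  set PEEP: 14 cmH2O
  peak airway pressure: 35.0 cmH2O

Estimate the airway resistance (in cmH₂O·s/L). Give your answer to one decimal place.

11.6

Flow: 57 L/min ÷ 60 = 0.95 L/s.
Raw = (PIP − Pplat) / flow = (35.0 − 24.0) / 0.95 = 11.0 / 0.95 = 11.579 cmH2O·s/L.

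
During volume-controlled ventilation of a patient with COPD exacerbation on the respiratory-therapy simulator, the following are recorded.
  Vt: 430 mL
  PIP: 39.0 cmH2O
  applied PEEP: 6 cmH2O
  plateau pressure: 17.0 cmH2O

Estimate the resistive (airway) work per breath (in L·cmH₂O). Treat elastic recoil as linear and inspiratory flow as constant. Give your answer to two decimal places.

With constant inspiratory flow the resistive pressure is constant at PIP − Pplat = 39.0 − 17.0 = 22.0 cmH2O, so resistive work = 22.0 × 0.430 = 9.46 L·cmH2O.

9.46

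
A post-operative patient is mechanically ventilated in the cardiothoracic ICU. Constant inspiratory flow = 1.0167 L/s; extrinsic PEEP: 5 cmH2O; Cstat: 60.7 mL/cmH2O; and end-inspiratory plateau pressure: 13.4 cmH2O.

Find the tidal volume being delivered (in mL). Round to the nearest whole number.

Vt = Cstat × (Pplat − PEEP) = 60.7 × (13.4 − 5) = 60.7 × 8.4 = 509.88 mL.

510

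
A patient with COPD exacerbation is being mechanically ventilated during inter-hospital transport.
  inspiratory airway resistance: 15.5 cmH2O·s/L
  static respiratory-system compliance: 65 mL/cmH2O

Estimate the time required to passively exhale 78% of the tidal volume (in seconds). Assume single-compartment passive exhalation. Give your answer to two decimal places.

τ = R × C = 15.5 × 65 mL/cmH2O = 15.5 × 0.065 L/cmH2O = 1.008 s.
Exhaled fraction f = 1 − e^(−t/τ) → t = −τ·ln(1 − f) = −1.008·ln(0.22) = 1.526 s.

1.53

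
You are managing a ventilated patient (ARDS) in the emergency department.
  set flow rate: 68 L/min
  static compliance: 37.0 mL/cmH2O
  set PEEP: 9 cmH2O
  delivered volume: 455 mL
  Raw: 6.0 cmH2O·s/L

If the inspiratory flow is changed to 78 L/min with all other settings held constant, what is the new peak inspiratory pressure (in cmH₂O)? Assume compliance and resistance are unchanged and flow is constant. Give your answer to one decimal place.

29.1

Flow: 68 L/min ÷ 60 = 1.1333 L/s.
New flow: 78 L/min ÷ 60 = 1.3 L/s.
PIP = Vt/C + R·V̇ + PEEP (constant-flow equation of motion).
Only the resistive term changes: ΔPIP = R × ΔV̇ = 6.0 × (1.3 − 1.1333) = 6.0 × 0.1667 = 1.0 cmH2O.
Original PIP = 455/37.0 + 6.0×1.1333 + 9 = 28.097 cmH2O; new PIP = 28.097 + (1.0) = 29.097 cmH2O.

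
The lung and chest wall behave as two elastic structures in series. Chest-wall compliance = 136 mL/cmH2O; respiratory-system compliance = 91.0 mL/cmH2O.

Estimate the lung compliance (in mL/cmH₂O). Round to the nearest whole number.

275

1/CL = 1/Crs − 1/Ccw.
1/CL = 1/91.0 − 1/136 = 0.003636.
CL = 275.03 mL/cmH2O.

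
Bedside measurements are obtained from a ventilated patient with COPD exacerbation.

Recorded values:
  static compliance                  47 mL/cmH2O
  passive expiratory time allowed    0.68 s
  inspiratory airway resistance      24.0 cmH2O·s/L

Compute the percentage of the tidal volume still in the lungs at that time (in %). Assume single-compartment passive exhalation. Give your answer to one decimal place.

54.7

τ = R × C = 24.0 × 47 mL/cmH2O = 24.0 × 0.047 L/cmH2O = 1.128 s.
Passive exhalation: V(t)/V₀ = e^(−t/τ) = e^(−0.68/1.128) = 0.5473.
Fraction remaining = 0.5473 → 54.73%.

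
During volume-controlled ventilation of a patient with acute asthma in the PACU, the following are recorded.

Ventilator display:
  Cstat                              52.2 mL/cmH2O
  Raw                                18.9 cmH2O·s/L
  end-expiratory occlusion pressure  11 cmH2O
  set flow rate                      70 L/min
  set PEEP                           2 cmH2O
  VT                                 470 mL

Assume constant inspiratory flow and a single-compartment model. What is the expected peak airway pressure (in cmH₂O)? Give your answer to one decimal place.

Flow: 70 L/min ÷ 60 = 1.1667 L/s.
Total PEEP = 11 cmH2O (set 2 + intrinsic 9); this is the baseline alveolar pressure.
Equation of motion (constant flow): PIP = Vt/C + R·V̇ + PEEP.
PIP = 470/52.2 + 18.9×1.1667 + 11 = 9.004 + 22.051 + 11 = 42.055 cmH2O.

42.1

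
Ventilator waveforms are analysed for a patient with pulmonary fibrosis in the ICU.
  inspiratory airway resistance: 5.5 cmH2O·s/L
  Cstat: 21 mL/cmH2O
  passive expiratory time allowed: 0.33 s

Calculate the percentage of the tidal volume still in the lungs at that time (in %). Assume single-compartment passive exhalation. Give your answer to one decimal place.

5.7

τ = R × C = 5.5 × 21 mL/cmH2O = 5.5 × 0.021 L/cmH2O = 0.1155 s.
Passive exhalation: V(t)/V₀ = e^(−t/τ) = e^(−0.33/0.1155) = 0.05743.
Fraction remaining = 0.05743 → 5.743%.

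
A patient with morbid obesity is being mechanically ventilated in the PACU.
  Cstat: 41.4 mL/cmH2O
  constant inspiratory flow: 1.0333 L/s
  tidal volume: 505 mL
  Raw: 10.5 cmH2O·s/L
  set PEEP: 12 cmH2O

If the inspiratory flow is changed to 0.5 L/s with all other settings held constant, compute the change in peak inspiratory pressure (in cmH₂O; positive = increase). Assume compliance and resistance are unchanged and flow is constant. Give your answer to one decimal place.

PIP = Vt/C + R·V̇ + PEEP (constant-flow equation of motion).
Only the resistive term changes: ΔPIP = R × ΔV̇ = 10.5 × (0.5 − 1.0333) = 10.5 × -0.5333 = -5.6 cmH2O.

-5.6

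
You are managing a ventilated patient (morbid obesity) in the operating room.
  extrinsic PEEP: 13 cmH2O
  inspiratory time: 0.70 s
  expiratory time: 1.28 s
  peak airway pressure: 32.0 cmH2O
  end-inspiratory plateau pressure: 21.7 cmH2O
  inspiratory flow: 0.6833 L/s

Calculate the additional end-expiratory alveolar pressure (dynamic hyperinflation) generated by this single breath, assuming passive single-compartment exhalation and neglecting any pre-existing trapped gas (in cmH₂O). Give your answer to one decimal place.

1.9

Vt = flow × Ti = 0.6833 L/s × 0.70 s × 1000 mL/L = 478.31 mL.
R = (PIP − Pplat)/V̇ = (32.0 − 21.7) / 0.6833 = 10.3/0.6833 = 15.074 cmH2O·s/L.
C = Vt/(Pplat − PEEP) = 478.31 / (21.7 − 13) = 478.31/8.7 = 54.978 mL/cmH2O.
τ = R × C = 15.074 × 0.05498 L/cmH2O = 0.8288 s.
Fraction remaining = e^(−Te/τ) = e^(−1.28/0.8288) = 0.2134; trapped volume = 478.31 × 0.2134 = 102.07 mL.
Additional alveolar pressure from trapping ≈ V_trapped / C = 102.07 / 54.978 = 1.857 cmH2O.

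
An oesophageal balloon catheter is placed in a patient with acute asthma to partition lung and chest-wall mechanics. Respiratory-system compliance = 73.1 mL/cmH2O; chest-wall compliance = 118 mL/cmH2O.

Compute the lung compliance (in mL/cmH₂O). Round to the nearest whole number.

1/CL = 1/Crs − 1/Ccw.
1/CL = 1/73.1 − 1/118 = 0.005205.
CL = 192.12 mL/cmH2O.

192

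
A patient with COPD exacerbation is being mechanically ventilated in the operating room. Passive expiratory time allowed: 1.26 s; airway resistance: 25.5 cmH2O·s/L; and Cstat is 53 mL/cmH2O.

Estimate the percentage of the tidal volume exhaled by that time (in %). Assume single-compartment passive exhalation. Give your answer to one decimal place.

60.6

τ = R × C = 25.5 × 53 mL/cmH2O = 25.5 × 0.053 L/cmH2O = 1.352 s.
Passive exhalation: V(t)/V₀ = e^(−t/τ) = e^(−1.26/1.352) = 0.3938.
Fraction exhaled = 1 − 0.3938 = 0.6062 → 60.62%.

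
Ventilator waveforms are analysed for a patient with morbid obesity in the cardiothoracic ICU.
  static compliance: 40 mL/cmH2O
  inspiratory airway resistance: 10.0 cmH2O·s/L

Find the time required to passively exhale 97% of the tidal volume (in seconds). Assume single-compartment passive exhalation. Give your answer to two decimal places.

1.40

τ = R × C = 10.0 × 40 mL/cmH2O = 10.0 × 0.040 L/cmH2O = 0.4 s.
Exhaled fraction f = 1 − e^(−t/τ) → t = −τ·ln(1 − f) = −0.4·ln(0.03) = 1.403 s.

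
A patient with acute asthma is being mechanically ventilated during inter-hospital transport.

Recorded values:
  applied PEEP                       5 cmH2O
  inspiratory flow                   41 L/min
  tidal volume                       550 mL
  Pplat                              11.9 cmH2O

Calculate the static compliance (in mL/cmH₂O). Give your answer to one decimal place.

79.7

Cstat = Vt / (Pplat − PEEP) = 550 / (11.9 − 5) = 550 / 6.9 = 79.71 mL/cmH2O.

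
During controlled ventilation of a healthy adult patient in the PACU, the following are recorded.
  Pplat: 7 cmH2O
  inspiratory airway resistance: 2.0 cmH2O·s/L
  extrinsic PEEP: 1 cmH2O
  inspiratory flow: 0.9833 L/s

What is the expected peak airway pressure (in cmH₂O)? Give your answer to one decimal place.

9.0

PIP = Pplat + Raw × flow = 7 + 2.0 × 0.9833 = 7 + 1.967 = 8.967 cmH2O.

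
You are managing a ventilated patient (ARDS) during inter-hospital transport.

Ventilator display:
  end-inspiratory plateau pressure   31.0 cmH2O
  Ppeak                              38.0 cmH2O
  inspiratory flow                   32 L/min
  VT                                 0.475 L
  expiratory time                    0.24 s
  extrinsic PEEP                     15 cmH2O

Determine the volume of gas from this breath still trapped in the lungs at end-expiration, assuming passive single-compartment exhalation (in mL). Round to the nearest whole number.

Flow: 32 L/min ÷ 60 = 0.5333 L/s.
R = (PIP − Pplat)/V̇ = (38.0 − 31.0) / 0.5333 = 7.0/0.5333 = 13.126 cmH2O·s/L.
C = Vt/(Pplat − PEEP) = 475.0 / (31.0 − 15) = 475.0/16.0 = 29.688 mL/cmH2O.
τ = R × C = 13.126 × 0.02969 L/cmH2O = 0.3897 s.
Fraction remaining = e^(−Te/τ) = e^(−0.24/0.3897) = 0.5402.
Trapped volume = 475.0 × 0.5402 = 256.6 mL.

257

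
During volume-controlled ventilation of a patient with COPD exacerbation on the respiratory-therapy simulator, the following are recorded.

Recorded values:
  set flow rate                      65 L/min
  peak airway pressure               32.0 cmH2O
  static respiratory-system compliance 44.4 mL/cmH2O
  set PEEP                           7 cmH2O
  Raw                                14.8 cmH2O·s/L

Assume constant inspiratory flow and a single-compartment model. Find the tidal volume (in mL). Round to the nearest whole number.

Flow: 65 L/min ÷ 60 = 1.0833 L/s.
Equation of motion (constant flow): PIP = Vt/C + R·V̇ + PEEP.
Vt/C = PIP − R·V̇ − PEEP = 32.0 − 16.033 − 7 = 8.967 cmH2O.
Vt = C × 8.967 = 44.4 × 8.967 = 398.13 mL.

398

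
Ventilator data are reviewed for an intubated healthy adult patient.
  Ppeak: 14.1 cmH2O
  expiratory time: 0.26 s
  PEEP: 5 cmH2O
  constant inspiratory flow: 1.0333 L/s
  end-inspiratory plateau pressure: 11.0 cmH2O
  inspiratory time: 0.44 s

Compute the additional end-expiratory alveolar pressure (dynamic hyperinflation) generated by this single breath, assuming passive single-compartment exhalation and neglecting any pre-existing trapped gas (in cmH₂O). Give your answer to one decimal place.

1.9

Vt = flow × Ti = 1.0333 L/s × 0.44 s × 1000 mL/L = 454.65 mL.
R = (PIP − Pplat)/V̇ = (14.1 − 11.0) / 1.0333 = 3.1/1.0333 = 3.0 cmH2O·s/L.
C = Vt/(Pplat − PEEP) = 454.65 / (11.0 − 5) = 454.65/6.0 = 75.775 mL/cmH2O.
τ = R × C = 3.0 × 0.07578 L/cmH2O = 0.2273 s.
Fraction remaining = e^(−Te/τ) = e^(−0.26/0.2273) = 0.3186; trapped volume = 454.65 × 0.3186 = 144.85 mL.
Additional alveolar pressure from trapping ≈ V_trapped / C = 144.85 / 75.775 = 1.912 cmH2O.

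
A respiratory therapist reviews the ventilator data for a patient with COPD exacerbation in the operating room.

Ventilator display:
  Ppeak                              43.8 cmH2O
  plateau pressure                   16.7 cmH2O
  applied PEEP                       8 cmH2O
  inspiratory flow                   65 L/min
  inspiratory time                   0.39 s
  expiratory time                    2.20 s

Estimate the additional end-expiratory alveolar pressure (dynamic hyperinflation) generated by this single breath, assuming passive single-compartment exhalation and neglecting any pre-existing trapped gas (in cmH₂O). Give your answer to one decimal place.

1.4

Flow: 65 L/min ÷ 60 = 1.0833 L/s.
Vt = flow × Ti = 1.0833 L/s × 0.39 s × 1000 mL/L = 422.49 mL.
R = (PIP − Pplat)/V̇ = (43.8 − 16.7) / 1.0833 = 27.1/1.0833 = 25.016 cmH2O·s/L.
C = Vt/(Pplat − PEEP) = 422.49 / (16.7 − 8) = 422.49/8.7 = 48.562 mL/cmH2O.
τ = R × C = 25.016 × 0.04856 L/cmH2O = 1.215 s.
Fraction remaining = e^(−Te/τ) = e^(−2.20/1.215) = 0.1635; trapped volume = 422.49 × 0.1635 = 69.077 mL.
Additional alveolar pressure from trapping ≈ V_trapped / C = 69.077 / 48.562 = 1.422 cmH2O.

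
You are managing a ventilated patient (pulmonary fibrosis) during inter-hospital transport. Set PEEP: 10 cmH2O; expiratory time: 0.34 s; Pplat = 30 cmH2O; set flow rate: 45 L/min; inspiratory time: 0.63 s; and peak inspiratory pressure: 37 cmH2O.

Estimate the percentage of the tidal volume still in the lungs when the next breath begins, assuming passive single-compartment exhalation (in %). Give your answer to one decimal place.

21.4

Flow: 45 L/min ÷ 60 = 0.75 L/s.
Vt = flow × Ti = 0.75 L/s × 0.63 s × 1000 mL/L = 472.5 mL.
R = (PIP − Pplat)/V̇ = (37 − 30) / 0.75 = 7.0/0.75 = 9.333 cmH2O·s/L.
C = Vt/(Pplat − PEEP) = 472.5 / (30 − 10) = 472.5/20.0 = 23.625 mL/cmH2O.
τ = R × C = 9.333 × 0.02363 L/cmH2O = 0.2205 s.
Fraction remaining at end-expiration = e^(−Te/τ) = e^(−0.34/0.2205) = 0.214 → 21.4%.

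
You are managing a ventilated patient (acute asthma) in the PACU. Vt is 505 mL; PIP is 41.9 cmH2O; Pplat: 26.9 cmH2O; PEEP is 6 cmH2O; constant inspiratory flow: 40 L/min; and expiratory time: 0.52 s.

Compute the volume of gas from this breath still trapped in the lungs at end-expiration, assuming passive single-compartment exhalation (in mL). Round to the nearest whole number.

194

Flow: 40 L/min ÷ 60 = 0.6667 L/s.
R = (PIP − Pplat)/V̇ = (41.9 − 26.9) / 0.6667 = 15.0/0.6667 = 22.499 cmH2O·s/L.
C = Vt/(Pplat − PEEP) = 505.0 / (26.9 − 6) = 505.0/20.9 = 24.163 mL/cmH2O.
τ = R × C = 22.499 × 0.02416 L/cmH2O = 0.5436 s.
Fraction remaining = e^(−Te/τ) = e^(−0.52/0.5436) = 0.3842.
Trapped volume = 505.0 × 0.3842 = 194.02 mL.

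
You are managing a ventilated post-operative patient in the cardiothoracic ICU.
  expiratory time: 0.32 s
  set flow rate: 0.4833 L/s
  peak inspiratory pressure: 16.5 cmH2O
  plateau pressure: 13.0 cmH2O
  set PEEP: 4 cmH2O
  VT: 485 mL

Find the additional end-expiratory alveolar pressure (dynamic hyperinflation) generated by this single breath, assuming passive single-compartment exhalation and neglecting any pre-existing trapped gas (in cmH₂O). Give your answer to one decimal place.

R = (PIP − Pplat)/V̇ = (16.5 − 13.0) / 0.4833 = 3.5/0.4833 = 7.242 cmH2O·s/L.
C = Vt/(Pplat − PEEP) = 485.0 / (13.0 − 4) = 485.0/9.0 = 53.889 mL/cmH2O.
τ = R × C = 7.242 × 0.05389 L/cmH2O = 0.3903 s.
Fraction remaining = e^(−Te/τ) = e^(−0.32/0.3903) = 0.4405; trapped volume = 485.0 × 0.4405 = 213.64 mL.
Additional alveolar pressure from trapping ≈ V_trapped / C = 213.64 / 53.889 = 3.964 cmH2O.

4.0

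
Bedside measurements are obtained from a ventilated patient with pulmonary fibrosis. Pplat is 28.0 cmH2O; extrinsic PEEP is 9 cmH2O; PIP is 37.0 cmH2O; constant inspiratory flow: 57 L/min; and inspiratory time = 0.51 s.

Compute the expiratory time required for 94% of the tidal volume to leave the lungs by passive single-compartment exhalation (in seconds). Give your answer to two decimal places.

0.68

Flow: 57 L/min ÷ 60 = 0.95 L/s.
Vt = flow × Ti = 0.95 L/s × 0.51 s × 1000 mL/L = 484.5 mL.
R = (PIP − Pplat)/V̇ = (37.0 − 28.0) / 0.95 = 9.0/0.95 = 9.474 cmH2O·s/L.
C = Vt/(Pplat − PEEP) = 484.5 / (28.0 − 9) = 484.5/19.0 = 25.5 mL/cmH2O.
τ = R × C = 9.474 × 0.0255 L/cmH2O = 0.2416 s.
t = −τ·ln(1 − 0.94) = −0.2416·ln(0.06) = 0.6797 s.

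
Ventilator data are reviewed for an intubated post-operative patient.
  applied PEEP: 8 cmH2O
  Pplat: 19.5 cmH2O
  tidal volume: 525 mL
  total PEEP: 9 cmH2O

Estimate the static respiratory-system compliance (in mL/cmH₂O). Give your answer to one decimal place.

50.0

End-expiratory occlusion gives total PEEP = 9 cmH2O (intrinsic PEEP = 9 − 8 = 1). Use total PEEP for the elastic gradient.
Cstat = Vt / (Pplat − PEEPtotal) = 525 / (19.5 − 9) = 525 / 10.5 = 50.0 mL/cmH2O.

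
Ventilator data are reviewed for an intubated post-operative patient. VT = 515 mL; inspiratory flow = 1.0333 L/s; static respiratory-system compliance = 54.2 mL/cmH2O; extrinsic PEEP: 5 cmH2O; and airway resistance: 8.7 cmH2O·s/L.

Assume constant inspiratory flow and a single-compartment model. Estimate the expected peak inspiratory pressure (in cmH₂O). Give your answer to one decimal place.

Equation of motion (constant flow): PIP = Vt/C + R·V̇ + PEEP.
PIP = 515/54.2 + 8.7×1.0333 + 5 = 9.502 + 8.99 + 5 = 23.492 cmH2O.

23.5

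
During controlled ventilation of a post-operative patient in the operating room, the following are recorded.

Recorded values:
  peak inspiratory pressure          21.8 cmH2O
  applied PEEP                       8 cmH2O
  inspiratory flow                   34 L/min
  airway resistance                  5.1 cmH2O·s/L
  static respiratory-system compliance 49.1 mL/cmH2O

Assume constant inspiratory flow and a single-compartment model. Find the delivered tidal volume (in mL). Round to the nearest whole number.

536

Flow: 34 L/min ÷ 60 = 0.5667 L/s.
Equation of motion (constant flow): PIP = Vt/C + R·V̇ + PEEP.
Vt/C = PIP − R·V̇ − PEEP = 21.8 − 2.89 − 8 = 10.91 cmH2O.
Vt = C × 10.91 = 49.1 × 10.91 = 535.68 mL.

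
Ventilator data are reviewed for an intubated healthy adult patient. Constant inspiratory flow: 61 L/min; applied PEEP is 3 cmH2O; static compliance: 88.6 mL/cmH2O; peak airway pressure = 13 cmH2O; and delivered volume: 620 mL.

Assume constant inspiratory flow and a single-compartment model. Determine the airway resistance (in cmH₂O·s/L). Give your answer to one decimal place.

3.0

Flow: 61 L/min ÷ 60 = 1.0167 L/s.
Equation of motion (constant flow): PIP = Vt/C + R·V̇ + PEEP.
R·V̇ = PIP − Vt/C − PEEP = 13 − 620/88.6 − 3 = 13 − 6.998 − 3 = 3.002 cmH2O.
R = 3.002 / 1.0167 = 2.953 cmH2O·s/L.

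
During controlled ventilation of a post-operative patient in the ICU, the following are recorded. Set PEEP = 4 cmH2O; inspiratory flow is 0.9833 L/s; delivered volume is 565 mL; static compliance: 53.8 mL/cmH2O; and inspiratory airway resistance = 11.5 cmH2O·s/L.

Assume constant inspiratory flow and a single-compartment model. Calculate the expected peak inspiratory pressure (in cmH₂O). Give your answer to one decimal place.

Equation of motion (constant flow): PIP = Vt/C + R·V̇ + PEEP.
PIP = 565/53.8 + 11.5×0.9833 + 4 = 10.502 + 11.308 + 4 = 25.81 cmH2O.

25.8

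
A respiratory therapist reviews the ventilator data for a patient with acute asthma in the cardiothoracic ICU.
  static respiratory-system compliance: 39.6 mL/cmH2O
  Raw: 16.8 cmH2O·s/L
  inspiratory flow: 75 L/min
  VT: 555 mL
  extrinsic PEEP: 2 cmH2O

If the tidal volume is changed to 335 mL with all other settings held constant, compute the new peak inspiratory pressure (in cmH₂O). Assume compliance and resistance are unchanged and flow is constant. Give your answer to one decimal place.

31.5

Flow: 75 L/min ÷ 60 = 1.25 L/s.
PIP = Vt/C + R·V̇ + PEEP (constant-flow equation of motion).
Only the elastic term changes: ΔPIP = ΔVt / C = (335 − 555) / 39.6 = -5.556 cmH2O.
Original PIP = 555/39.6 + 16.8×1.25 + 2 = 37.015 cmH2O; new PIP = 37.015 + (-5.556) = 31.459 cmH2O.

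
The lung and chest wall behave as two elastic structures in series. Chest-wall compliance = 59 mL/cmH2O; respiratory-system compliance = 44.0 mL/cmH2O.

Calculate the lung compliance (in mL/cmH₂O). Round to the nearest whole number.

1/CL = 1/Crs − 1/Ccw.
1/CL = 1/44.0 − 1/59 = 0.005778.
CL = 173.07 mL/cmH2O.

173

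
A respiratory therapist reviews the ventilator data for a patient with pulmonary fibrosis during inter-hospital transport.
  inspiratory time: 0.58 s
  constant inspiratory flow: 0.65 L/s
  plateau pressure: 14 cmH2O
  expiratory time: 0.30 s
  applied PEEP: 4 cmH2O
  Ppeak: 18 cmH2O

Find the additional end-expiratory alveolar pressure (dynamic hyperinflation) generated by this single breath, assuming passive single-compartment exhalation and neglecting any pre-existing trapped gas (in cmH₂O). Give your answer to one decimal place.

2.7

Vt = flow × Ti = 0.65 L/s × 0.58 s × 1000 mL/L = 377.0 mL.
R = (PIP − Pplat)/V̇ = (18 − 14) / 0.65 = 4.0/0.65 = 6.154 cmH2O·s/L.
C = Vt/(Pplat − PEEP) = 377.0 / (14 − 4) = 377.0/10.0 = 37.7 mL/cmH2O.
τ = R × C = 6.154 × 0.0377 L/cmH2O = 0.232 s.
Fraction remaining = e^(−Te/τ) = e^(−0.30/0.232) = 0.2744; trapped volume = 377.0 × 0.2744 = 103.45 mL.
Additional alveolar pressure from trapping ≈ V_trapped / C = 103.45 / 37.7 = 2.744 cmH2O.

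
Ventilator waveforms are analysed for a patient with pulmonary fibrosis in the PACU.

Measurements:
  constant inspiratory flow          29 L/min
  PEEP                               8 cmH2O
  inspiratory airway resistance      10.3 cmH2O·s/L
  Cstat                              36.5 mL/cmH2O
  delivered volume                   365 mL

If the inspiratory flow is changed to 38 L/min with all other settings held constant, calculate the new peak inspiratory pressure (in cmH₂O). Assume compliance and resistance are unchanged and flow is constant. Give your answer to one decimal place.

Flow: 29 L/min ÷ 60 = 0.4833 L/s.
New flow: 38 L/min ÷ 60 = 0.6333 L/s.
PIP = Vt/C + R·V̇ + PEEP (constant-flow equation of motion).
Only the resistive term changes: ΔPIP = R × ΔV̇ = 10.3 × (0.6333 − 0.4833) = 10.3 × 0.15 = 1.545 cmH2O.
Original PIP = 365/36.5 + 10.3×0.4833 + 8 = 22.978 cmH2O; new PIP = 22.978 + (1.545) = 24.523 cmH2O.

24.5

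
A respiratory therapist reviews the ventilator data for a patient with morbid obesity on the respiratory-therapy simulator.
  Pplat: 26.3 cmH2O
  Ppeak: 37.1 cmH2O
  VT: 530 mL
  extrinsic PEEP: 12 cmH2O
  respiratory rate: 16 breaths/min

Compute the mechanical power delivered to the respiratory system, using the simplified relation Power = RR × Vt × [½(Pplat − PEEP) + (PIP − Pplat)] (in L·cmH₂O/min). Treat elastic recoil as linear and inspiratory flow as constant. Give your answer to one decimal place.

Per-breath work = Vt × [½(Pplat−PEEP) + (PIP−Pplat)] = 0.530 × [0.5×14.3 + 10.8] = 0.530 × 17.95 = 9.514 L·cmH2O.
Power = 16 × 9.514 = 152.22 L·cmH2O/min.

152.2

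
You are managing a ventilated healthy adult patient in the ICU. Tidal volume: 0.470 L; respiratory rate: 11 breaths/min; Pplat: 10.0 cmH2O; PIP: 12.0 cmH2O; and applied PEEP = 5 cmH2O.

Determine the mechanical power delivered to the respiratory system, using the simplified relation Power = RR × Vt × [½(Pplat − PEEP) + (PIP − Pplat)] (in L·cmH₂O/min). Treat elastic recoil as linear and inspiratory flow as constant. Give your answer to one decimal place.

23.3

Per-breath work = Vt × [½(Pplat−PEEP) + (PIP−Pplat)] = 0.470 × [0.5×5.0 + 2.0] = 0.470 × 4.5 = 2.115 L·cmH2O.
Power = 11 × 2.115 = 23.265 L·cmH2O/min.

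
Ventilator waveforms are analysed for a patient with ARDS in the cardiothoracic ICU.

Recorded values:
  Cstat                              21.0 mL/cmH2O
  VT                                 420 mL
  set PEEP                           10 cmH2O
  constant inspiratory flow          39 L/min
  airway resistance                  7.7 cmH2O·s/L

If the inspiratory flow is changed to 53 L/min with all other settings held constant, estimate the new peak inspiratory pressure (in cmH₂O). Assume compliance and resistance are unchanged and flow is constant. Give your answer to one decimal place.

36.8

Flow: 39 L/min ÷ 60 = 0.65 L/s.
New flow: 53 L/min ÷ 60 = 0.8833 L/s.
PIP = Vt/C + R·V̇ + PEEP (constant-flow equation of motion).
Only the resistive term changes: ΔPIP = R × ΔV̇ = 7.7 × (0.8833 − 0.65) = 7.7 × 0.2333 = 1.796 cmH2O.
Original PIP = 420/21.0 + 7.7×0.65 + 10 = 35.005 cmH2O; new PIP = 35.005 + (1.796) = 36.801 cmH2O.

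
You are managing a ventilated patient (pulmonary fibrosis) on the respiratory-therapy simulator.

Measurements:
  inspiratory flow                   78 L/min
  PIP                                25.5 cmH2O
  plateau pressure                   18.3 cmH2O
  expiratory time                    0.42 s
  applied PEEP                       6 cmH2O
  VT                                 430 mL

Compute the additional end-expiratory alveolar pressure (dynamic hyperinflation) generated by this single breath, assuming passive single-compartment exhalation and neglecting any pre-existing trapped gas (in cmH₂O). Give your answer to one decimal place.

1.4

Flow: 78 L/min ÷ 60 = 1.3 L/s.
R = (PIP − Pplat)/V̇ = (25.5 − 18.3) / 1.3 = 7.2/1.3 = 5.538 cmH2O·s/L.
C = Vt/(Pplat − PEEP) = 430.0 / (18.3 − 6) = 430.0/12.3 = 34.959 mL/cmH2O.
τ = R × C = 5.538 × 0.03496 L/cmH2O = 0.1936 s.
Fraction remaining = e^(−Te/τ) = e^(−0.42/0.1936) = 0.1142; trapped volume = 430.0 × 0.1142 = 49.106 mL.
Additional alveolar pressure from trapping ≈ V_trapped / C = 49.106 / 34.959 = 1.405 cmH2O.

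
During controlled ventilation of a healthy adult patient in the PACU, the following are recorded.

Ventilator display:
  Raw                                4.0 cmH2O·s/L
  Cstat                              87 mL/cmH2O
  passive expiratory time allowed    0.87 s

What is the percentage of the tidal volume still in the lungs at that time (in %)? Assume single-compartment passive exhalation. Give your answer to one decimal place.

8.2

τ = R × C = 4.0 × 87 mL/cmH2O = 4.0 × 0.087 L/cmH2O = 0.348 s.
Passive exhalation: V(t)/V₀ = e^(−t/τ) = e^(−0.87/0.348) = 0.08208.
Fraction remaining = 0.08208 → 8.208%.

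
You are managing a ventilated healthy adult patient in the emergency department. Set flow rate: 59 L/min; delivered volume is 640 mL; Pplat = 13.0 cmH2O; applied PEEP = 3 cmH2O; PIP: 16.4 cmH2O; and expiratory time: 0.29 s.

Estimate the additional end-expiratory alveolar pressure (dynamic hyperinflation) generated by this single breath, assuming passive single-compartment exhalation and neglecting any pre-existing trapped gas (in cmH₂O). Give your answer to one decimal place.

2.7

Flow: 59 L/min ÷ 60 = 0.9833 L/s.
R = (PIP − Pplat)/V̇ = (16.4 − 13.0) / 0.9833 = 3.4/0.9833 = 3.458 cmH2O·s/L.
C = Vt/(Pplat − PEEP) = 640.0 / (13.0 − 3) = 640.0/10.0 = 64.0 mL/cmH2O.
τ = R × C = 3.458 × 0.064 L/cmH2O = 0.2213 s.
Fraction remaining = e^(−Te/τ) = e^(−0.29/0.2213) = 0.2697; trapped volume = 640.0 × 0.2697 = 172.61 mL.
Additional alveolar pressure from trapping ≈ V_trapped / C = 172.61 / 64.0 = 2.697 cmH2O.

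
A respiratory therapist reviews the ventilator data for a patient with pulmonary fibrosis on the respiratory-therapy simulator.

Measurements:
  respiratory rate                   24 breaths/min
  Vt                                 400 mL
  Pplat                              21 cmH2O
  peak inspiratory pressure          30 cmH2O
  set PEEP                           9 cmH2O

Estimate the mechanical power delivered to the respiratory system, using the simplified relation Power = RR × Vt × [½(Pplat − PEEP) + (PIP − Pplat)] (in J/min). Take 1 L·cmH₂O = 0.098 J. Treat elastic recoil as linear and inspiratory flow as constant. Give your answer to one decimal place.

Per-breath work = Vt × [½(Pplat−PEEP) + (PIP−Pplat)] = 0.400 × [0.5×12.0 + 9.0] = 0.400 × 15.0 = 6.0 L·cmH2O.
Power = 24 × 6.0 = 144.0 L·cmH2O/min.
× 0.098 J/(L·cmH2O) → 14.112 J/min.

14.1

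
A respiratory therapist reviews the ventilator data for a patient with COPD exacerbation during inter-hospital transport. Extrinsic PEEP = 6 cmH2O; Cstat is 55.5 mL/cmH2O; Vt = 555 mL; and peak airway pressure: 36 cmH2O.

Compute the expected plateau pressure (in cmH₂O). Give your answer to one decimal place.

16.0

Pplat = PEEP + Vt / Cstat = 6 + 555 / 55.5 = 6 + 10.0 = 16.0 cmH2O.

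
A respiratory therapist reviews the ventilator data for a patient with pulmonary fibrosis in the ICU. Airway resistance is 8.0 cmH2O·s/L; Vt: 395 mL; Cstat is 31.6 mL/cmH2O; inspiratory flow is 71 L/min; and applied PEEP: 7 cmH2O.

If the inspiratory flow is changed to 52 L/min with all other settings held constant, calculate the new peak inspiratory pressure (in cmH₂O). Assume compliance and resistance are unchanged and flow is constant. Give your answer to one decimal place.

26.4

Flow: 71 L/min ÷ 60 = 1.1833 L/s.
New flow: 52 L/min ÷ 60 = 0.8667 L/s.
PIP = Vt/C + R·V̇ + PEEP (constant-flow equation of motion).
Only the resistive term changes: ΔPIP = R × ΔV̇ = 8.0 × (0.8667 − 1.1833) = 8.0 × -0.3166 = -2.533 cmH2O.
Original PIP = 395/31.6 + 8.0×1.1833 + 7 = 28.966 cmH2O; new PIP = 28.966 + (-2.533) = 26.433 cmH2O.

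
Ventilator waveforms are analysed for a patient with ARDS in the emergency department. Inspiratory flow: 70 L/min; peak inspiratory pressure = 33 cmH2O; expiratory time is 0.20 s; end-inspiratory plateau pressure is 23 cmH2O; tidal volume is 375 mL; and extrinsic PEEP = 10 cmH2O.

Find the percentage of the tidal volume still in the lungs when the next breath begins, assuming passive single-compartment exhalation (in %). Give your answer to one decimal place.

Flow: 70 L/min ÷ 60 = 1.1667 L/s.
R = (PIP − Pplat)/V̇ = (33 − 23) / 1.1667 = 10.0/1.1667 = 8.571 cmH2O·s/L.
C = Vt/(Pplat − PEEP) = 375.0 / (23 − 10) = 375.0/13.0 = 28.846 mL/cmH2O.
τ = R × C = 8.571 × 0.02885 L/cmH2O = 0.2473 s.
Fraction remaining at end-expiration = e^(−Te/τ) = e^(−0.20/0.2473) = 0.4454 → 44.54%.

44.5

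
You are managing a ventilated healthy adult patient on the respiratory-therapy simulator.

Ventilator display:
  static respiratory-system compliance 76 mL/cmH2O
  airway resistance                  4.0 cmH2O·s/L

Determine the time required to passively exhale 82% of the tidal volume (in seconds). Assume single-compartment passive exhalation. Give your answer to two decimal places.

0.52

τ = R × C = 4.0 × 76 mL/cmH2O = 4.0 × 0.076 L/cmH2O = 0.304 s.
Exhaled fraction f = 1 − e^(−t/τ) → t = −τ·ln(1 − f) = −0.304·ln(0.18) = 0.5213 s.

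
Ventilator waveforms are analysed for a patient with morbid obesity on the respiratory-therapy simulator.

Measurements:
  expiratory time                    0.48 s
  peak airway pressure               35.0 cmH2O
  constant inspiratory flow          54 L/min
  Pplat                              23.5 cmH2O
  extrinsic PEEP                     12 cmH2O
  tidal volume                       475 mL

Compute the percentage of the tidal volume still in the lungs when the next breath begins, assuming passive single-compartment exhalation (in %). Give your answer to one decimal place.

40.3

Flow: 54 L/min ÷ 60 = 0.9 L/s.
R = (PIP − Pplat)/V̇ = (35.0 − 23.5) / 0.9 = 11.5/0.9 = 12.778 cmH2O·s/L.
C = Vt/(Pplat − PEEP) = 475.0 / (23.5 − 12) = 475.0/11.5 = 41.304 mL/cmH2O.
τ = R × C = 12.778 × 0.0413 L/cmH2O = 0.5277 s.
Fraction remaining at end-expiration = e^(−Te/τ) = e^(−0.48/0.5277) = 0.4027 → 40.27%.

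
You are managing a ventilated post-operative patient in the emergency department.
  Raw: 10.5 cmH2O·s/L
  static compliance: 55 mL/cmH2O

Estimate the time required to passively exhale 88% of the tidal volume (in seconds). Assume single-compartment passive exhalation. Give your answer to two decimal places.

τ = R × C = 10.5 × 55 mL/cmH2O = 10.5 × 0.055 L/cmH2O = 0.5775 s.
Exhaled fraction f = 1 − e^(−t/τ) → t = −τ·ln(1 − f) = −0.5775·ln(0.12) = 1.224 s.

1.22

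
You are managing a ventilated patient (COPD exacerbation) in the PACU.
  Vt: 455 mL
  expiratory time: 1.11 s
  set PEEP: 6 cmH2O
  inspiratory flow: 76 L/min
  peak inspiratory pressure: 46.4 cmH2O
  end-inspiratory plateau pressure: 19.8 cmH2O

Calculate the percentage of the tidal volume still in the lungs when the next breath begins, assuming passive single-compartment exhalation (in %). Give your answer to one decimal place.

20.1

Flow: 76 L/min ÷ 60 = 1.2667 L/s.
R = (PIP − Pplat)/V̇ = (46.4 − 19.8) / 1.2667 = 26.6/1.2667 = 20.999 cmH2O·s/L.
C = Vt/(Pplat − PEEP) = 455.0 / (19.8 − 6) = 455.0/13.8 = 32.971 mL/cmH2O.
τ = R × C = 20.999 × 0.03297 L/cmH2O = 0.6923 s.
Fraction remaining at end-expiration = e^(−Te/τ) = e^(−1.11/0.6923) = 0.2012 → 20.12%.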